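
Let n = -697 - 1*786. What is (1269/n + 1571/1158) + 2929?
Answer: 5030872997/1717314 ≈ 2929.5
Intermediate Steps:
n = -1483 (n = -697 - 786 = -1483)
(1269/n + 1571/1158) + 2929 = (1269/(-1483) + 1571/1158) + 2929 = (1269*(-1/1483) + 1571*(1/1158)) + 2929 = (-1269/1483 + 1571/1158) + 2929 = 860291/1717314 + 2929 = 5030872997/1717314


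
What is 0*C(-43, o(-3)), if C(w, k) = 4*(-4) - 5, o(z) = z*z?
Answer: 0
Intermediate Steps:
o(z) = z**2
C(w, k) = -21 (C(w, k) = -16 - 5 = -21)
0*C(-43, o(-3)) = 0*(-21) = 0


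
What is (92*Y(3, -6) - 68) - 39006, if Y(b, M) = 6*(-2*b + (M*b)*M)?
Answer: 17230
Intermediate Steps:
Y(b, M) = -12*b + 6*b*M**2 (Y(b, M) = 6*(-2*b + b*M**2) = -12*b + 6*b*M**2)
(92*Y(3, -6) - 68) - 39006 = (92*(6*3*(-2 + (-6)**2)) - 68) - 39006 = (92*(6*3*(-2 + 36)) - 68) - 39006 = (92*(6*3*34) - 68) - 39006 = (92*612 - 68) - 39006 = (56304 - 68) - 39006 = 56236 - 39006 = 17230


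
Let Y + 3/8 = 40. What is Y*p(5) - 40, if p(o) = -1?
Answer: -637/8 ≈ -79.625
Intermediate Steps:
Y = 317/8 (Y = -3/8 + 40 = 317/8 ≈ 39.625)
Y*p(5) - 40 = (317/8)*(-1) - 40 = -317/8 - 40 = -637/8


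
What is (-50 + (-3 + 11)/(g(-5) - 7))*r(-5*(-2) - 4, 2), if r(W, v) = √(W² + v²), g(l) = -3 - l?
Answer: -516*√10/5 ≈ -326.35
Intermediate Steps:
(-50 + (-3 + 11)/(g(-5) - 7))*r(-5*(-2) - 4, 2) = (-50 + (-3 + 11)/((-3 - 1*(-5)) - 7))*√((-5*(-2) - 4)² + 2²) = (-50 + 8/((-3 + 5) - 7))*√((10 - 4)² + 4) = (-50 + 8/(2 - 7))*√(6² + 4) = (-50 + 8/(-5))*√(36 + 4) = (-50 + 8*(-⅕))*√40 = (-50 - 8/5)*(2*√10) = -516*√10/5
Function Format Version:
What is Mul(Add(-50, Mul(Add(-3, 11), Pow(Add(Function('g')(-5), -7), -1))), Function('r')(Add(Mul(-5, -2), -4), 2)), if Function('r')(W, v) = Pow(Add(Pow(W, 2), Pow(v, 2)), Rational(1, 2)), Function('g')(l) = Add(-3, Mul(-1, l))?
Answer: Mul(Rational(-516, 5), Pow(10, Rational(1, 2))) ≈ -326.35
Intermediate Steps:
Mul(Add(-50, Mul(Add(-3, 11), Pow(Add(Function('g')(-5), -7), -1))), Function('r')(Add(Mul(-5, -2), -4), 2)) = Mul(Add(-50, Mul(Add(-3, 11), Pow(Add(Add(-3, Mul(-1, -5)), -7), -1))), Pow(Add(Pow(Add(Mul(-5, -2), -4), 2), Pow(2, 2)), Rational(1, 2))) = Mul(Add(-50, Mul(8, Pow(Add(Add(-3, 5), -7), -1))), Pow(Add(Pow(Add(10, -4), 2), 4), Rational(1, 2))) = Mul(Add(-50, Mul(8, Pow(Add(2, -7), -1))), Pow(Add(Pow(6, 2), 4), Rational(1, 2))) = Mul(Add(-50, Mul(8, Pow(-5, -1))), Pow(Add(36, 4), Rational(1, 2))) = Mul(Add(-50, Mul(8, Rational(-1, 5))), Pow(40, Rational(1, 2))) = Mul(Add(-50, Rational(-8, 5)), Mul(2, Pow(10, Rational(1, 2)))) = Mul(Rational(-258, 5), Mul(2, Pow(10, Rational(1, 2)))) = Mul(Rational(-516, 5), Pow(10, Rational(1, 2)))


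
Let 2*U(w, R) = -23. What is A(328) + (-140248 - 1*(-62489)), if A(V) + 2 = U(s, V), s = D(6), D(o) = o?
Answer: -155545/2 ≈ -77773.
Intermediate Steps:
s = 6
U(w, R) = -23/2 (U(w, R) = (½)*(-23) = -23/2)
A(V) = -27/2 (A(V) = -2 - 23/2 = -27/2)
A(328) + (-140248 - 1*(-62489)) = -27/2 + (-140248 - 1*(-62489)) = -27/2 + (-140248 + 62489) = -27/2 - 77759 = -155545/2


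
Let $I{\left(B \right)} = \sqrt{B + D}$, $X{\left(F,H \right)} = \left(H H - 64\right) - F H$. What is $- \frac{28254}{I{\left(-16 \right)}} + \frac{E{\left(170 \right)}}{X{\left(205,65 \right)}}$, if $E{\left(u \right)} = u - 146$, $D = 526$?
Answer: $- \frac{6}{2291} - \frac{277 \sqrt{510}}{5} \approx -1251.1$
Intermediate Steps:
$X{\left(F,H \right)} = -64 + H^{2} - F H$ ($X{\left(F,H \right)} = \left(H^{2} - 64\right) - F H = \left(-64 + H^{2}\right) - F H = -64 + H^{2} - F H$)
$I{\left(B \right)} = \sqrt{526 + B}$ ($I{\left(B \right)} = \sqrt{B + 526} = \sqrt{526 + B}$)
$E{\left(u \right)} = -146 + u$
$- \frac{28254}{I{\left(-16 \right)}} + \frac{E{\left(170 \right)}}{X{\left(205,65 \right)}} = - \frac{28254}{\sqrt{526 - 16}} + \frac{-146 + 170}{-64 + 65^{2} - 205 \cdot 65} = - \frac{28254}{\sqrt{510}} + \frac{24}{-64 + 4225 - 13325} = - 28254 \frac{\sqrt{510}}{510} + \frac{24}{-9164} = - \frac{277 \sqrt{510}}{5} + 24 \left(- \frac{1}{9164}\right) = - \frac{277 \sqrt{510}}{5} - \frac{6}{2291} = - \frac{6}{2291} - \frac{277 \sqrt{510}}{5}$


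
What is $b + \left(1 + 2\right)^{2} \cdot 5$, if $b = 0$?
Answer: $45$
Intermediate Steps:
$b + \left(1 + 2\right)^{2} \cdot 5 = 0 + \left(1 + 2\right)^{2} \cdot 5 = 0 + 3^{2} \cdot 5 = 0 + 9 \cdot 5 = 0 + 45 = 45$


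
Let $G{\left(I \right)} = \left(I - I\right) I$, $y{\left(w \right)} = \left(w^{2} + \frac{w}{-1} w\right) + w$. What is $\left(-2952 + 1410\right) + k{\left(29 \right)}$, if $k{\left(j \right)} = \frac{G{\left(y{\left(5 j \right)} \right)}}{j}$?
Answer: $-1542$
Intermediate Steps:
$y{\left(w \right)} = w$ ($y{\left(w \right)} = \left(w^{2} + w \left(-1\right) w\right) + w = \left(w^{2} + - w w\right) + w = \left(w^{2} - w^{2}\right) + w = 0 + w = w$)
$G{\left(I \right)} = 0$ ($G{\left(I \right)} = 0 I = 0$)
$k{\left(j \right)} = 0$ ($k{\left(j \right)} = \frac{0}{j} = 0$)
$\left(-2952 + 1410\right) + k{\left(29 \right)} = \left(-2952 + 1410\right) + 0 = -1542 + 0 = -1542$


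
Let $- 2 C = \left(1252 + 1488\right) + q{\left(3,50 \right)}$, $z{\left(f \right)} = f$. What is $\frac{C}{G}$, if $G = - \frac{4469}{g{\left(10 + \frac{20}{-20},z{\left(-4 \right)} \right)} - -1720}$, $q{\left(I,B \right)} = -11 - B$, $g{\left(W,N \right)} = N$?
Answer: $\frac{2298582}{4469} \approx 514.34$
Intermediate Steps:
$G = - \frac{4469}{1716}$ ($G = - \frac{4469}{-4 - -1720} = - \frac{4469}{-4 + 1720} = - \frac{4469}{1716} \approx -2.6043$)
$C = - \frac{2679}{2}$ ($C = - \frac{\left(1252 + 1488\right) - 61}{2} = - \frac{2740 - 61}{2} = \left(- \frac{1}{2}\right) 2679 = - \frac{2679}{2} \approx -1339.5$)
$\frac{C}{G} = - \frac{2679}{2 \left(- \frac{4469}{1716}\right)} = \left(- \frac{2679}{2}\right) \left(- \frac{1716}{4469}\right) = \frac{2298582}{4469}$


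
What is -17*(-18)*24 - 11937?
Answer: -4593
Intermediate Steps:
-17*(-18)*24 - 11937 = 306*24 - 11937 = 7344 - 11937 = -4593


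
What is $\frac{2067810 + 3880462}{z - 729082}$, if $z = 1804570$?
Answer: $\frac{371767}{67218} \approx 5.5308$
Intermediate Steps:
$\frac{2067810 + 3880462}{z - 729082} = \frac{2067810 + 3880462}{1804570 - 729082} = \frac{5948272}{1075488} = 5948272 \cdot \frac{1}{1075488} = \frac{371767}{67218}$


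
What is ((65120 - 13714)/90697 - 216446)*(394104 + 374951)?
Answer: -15097281371994080/90697 ≈ -1.6646e+11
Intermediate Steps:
((65120 - 13714)/90697 - 216446)*(394104 + 374951) = (51406*(1/90697) - 216446)*769055 = (51406/90697 - 216446)*769055 = -19630951456/90697*769055 = -15097281371994080/90697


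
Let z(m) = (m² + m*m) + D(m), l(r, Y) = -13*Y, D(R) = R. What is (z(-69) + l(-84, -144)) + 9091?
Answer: 20416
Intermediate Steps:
z(m) = m + 2*m² (z(m) = (m² + m*m) + m = (m² + m²) + m = 2*m² + m = m + 2*m²)
(z(-69) + l(-84, -144)) + 9091 = (-69*(1 + 2*(-69)) - 13*(-144)) + 9091 = (-69*(1 - 138) + 1872) + 9091 = (-69*(-137) + 1872) + 9091 = (9453 + 1872) + 9091 = 11325 + 9091 = 20416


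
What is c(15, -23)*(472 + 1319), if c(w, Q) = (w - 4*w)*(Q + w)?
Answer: 644760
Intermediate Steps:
c(w, Q) = -3*w*(Q + w) (c(w, Q) = (-3*w)*(Q + w) = -3*w*(Q + w))
c(15, -23)*(472 + 1319) = (-3*15*(-23 + 15))*(472 + 1319) = -3*15*(-8)*1791 = 360*1791 = 644760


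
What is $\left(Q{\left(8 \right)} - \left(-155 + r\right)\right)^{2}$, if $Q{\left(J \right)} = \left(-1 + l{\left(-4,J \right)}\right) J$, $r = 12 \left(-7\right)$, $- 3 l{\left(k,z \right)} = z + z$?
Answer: $\frac{319225}{9} \approx 35469.0$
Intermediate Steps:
$l{\left(k,z \right)} = - \frac{2 z}{3}$ ($l{\left(k,z \right)} = - \frac{z + z}{3} = - \frac{2 z}{3}$)
$r = -84$
$Q{\left(J \right)} = J \left(-1 - \frac{2 J}{3}\right)$ ($Q{\left(J \right)} = \left(-1 - \frac{2 J}{3}\right) J = J \left(-1 - \frac{2 J}{3}\right)$)
$\left(Q{\left(8 \right)} - \left(-155 + r\right)\right)^{2} = \left(\left(- \frac{1}{3}\right) 8 \left(3 + 2 \cdot 8\right) + \left(155 - -84\right)\right)^{2} = \left(\left(- \frac{1}{3}\right) 8 \left(3 + 16\right) + \left(155 + 84\right)\right)^{2} = \left(\left(- \frac{1}{3}\right) 8 \cdot 19 + 239\right)^{2} = \left(- \frac{152}{3} + 239\right)^{2} = \left(\frac{565}{3}\right)^{2} = \frac{319225}{9}$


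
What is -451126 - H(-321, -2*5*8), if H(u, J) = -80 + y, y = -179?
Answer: -450867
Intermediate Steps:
H(u, J) = -259 (H(u, J) = -80 - 179 = -259)
-451126 - H(-321, -2*5*8) = -451126 - 1*(-259) = -451126 + 259 = -450867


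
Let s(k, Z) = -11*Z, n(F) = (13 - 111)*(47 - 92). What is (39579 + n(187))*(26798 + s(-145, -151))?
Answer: 1251882951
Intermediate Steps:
n(F) = 4410 (n(F) = -98*(-45) = 4410)
(39579 + n(187))*(26798 + s(-145, -151)) = (39579 + 4410)*(26798 - 11*(-151)) = 43989*(26798 + 1661) = 43989*28459 = 1251882951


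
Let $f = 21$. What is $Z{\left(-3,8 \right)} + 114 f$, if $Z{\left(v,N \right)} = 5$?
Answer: $2399$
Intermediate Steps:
$Z{\left(-3,8 \right)} + 114 f = 5 + 114 \cdot 21 = 5 + 2394 = 2399$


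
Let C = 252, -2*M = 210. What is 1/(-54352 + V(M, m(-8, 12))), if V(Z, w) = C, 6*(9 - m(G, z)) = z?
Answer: -1/54100 ≈ -1.8484e-5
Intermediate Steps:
M = -105 (M = -½*210 = -105)
m(G, z) = 9 - z/6
V(Z, w) = 252
1/(-54352 + V(M, m(-8, 12))) = 1/(-54352 + 252) = 1/(-54100) = -1/54100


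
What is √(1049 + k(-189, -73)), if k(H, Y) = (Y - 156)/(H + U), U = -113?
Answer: √95742154/302 ≈ 32.400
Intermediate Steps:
k(H, Y) = (-156 + Y)/(-113 + H) (k(H, Y) = (Y - 156)/(H - 113) = (-156 + Y)/(-113 + H))
√(1049 + k(-189, -73)) = √(1049 + (-156 - 73)/(-113 - 189)) = √(1049 - 229/(-302)) = √(1049 - 1/302*(-229)) = √(1049 + 229/302) = √(317027/302) = √95742154/302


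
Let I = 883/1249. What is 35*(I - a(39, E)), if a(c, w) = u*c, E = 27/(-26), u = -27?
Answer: 46062800/1249 ≈ 36880.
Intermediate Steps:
E = -27/26 (E = 27*(-1/26) = -27/26 ≈ -1.0385)
a(c, w) = -27*c
I = 883/1249 (I = 883*(1/1249) = 883/1249 ≈ 0.70697)
35*(I - a(39, E)) = 35*(883/1249 - (-27)*39) = 35*(883/1249 - 1*(-1053)) = 35*(883/1249 + 1053) = 35*(1316080/1249) = 46062800/1249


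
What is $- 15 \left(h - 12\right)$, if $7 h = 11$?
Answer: $\frac{1095}{7} \approx 156.43$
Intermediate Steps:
$h = \frac{11}{7}$ ($h = \frac{1}{7} \cdot 11 = \frac{11}{7} \approx 1.5714$)
$- 15 \left(h - 12\right) = - 15 \left(\frac{11}{7} - 12\right) = \left(-15\right) \left(- \frac{73}{7}\right) = \frac{1095}{7}$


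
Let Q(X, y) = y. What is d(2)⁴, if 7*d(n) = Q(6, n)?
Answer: 16/2401 ≈ 0.0066639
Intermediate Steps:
d(n) = n/7
d(2)⁴ = ((⅐)*2)⁴ = (2/7)⁴ = 16/2401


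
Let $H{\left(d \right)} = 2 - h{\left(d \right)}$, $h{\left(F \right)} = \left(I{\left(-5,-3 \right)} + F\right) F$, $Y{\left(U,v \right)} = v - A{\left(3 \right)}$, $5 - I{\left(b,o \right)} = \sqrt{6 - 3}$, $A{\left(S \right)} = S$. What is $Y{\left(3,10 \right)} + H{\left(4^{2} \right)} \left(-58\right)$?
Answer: $19379 - 928 \sqrt{3} \approx 17772.0$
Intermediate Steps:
$I{\left(b,o \right)} = 5 - \sqrt{3}$ ($I{\left(b,o \right)} = 5 - \sqrt{6 - 3} = 5 - \sqrt{3}$)
$Y{\left(U,v \right)} = -3 + v$ ($Y{\left(U,v \right)} = v - 3 = -3 + v$)
$h{\left(F \right)} = F \left(5 + F - \sqrt{3}\right)$ ($h{\left(F \right)} = \left(\left(5 - \sqrt{3}\right) + F\right) F = \left(5 + F - \sqrt{3}\right) F = F \left(5 + F - \sqrt{3}\right)$)
$H{\left(d \right)} = 2 - d \left(5 + d - \sqrt{3}\right)$
$Y{\left(3,10 \right)} + H{\left(4^{2} \right)} \left(-58\right) = \left(-3 + 10\right) + \left(2 - 4^{2} \left(5 + 4^{2} - \sqrt{3}\right)\right) \left(-58\right) = 7 + \left(2 - 16 \left(5 + 16 - \sqrt{3}\right)\right) \left(-58\right) = 7 + \left(2 - 16 \left(21 - \sqrt{3}\right)\right) \left(-58\right) = 7 + \left(2 - \left(336 - 16 \sqrt{3}\right)\right) \left(-58\right) = 7 + \left(-334 + 16 \sqrt{3}\right) \left(-58\right) = 7 + \left(19372 - 928 \sqrt{3}\right) = 19379 - 928 \sqrt{3}$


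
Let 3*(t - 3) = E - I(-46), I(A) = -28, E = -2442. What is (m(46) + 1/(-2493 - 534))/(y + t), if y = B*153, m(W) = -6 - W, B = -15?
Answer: 31481/1874722 ≈ 0.016792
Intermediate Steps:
y = -2295 (y = -15*153 = -2295)
t = -2405/3 (t = 3 + (-2442 - 1*(-28))/3 = 3 + (-2442 + 28)/3 = 3 + (1/3)*(-2414) = 3 - 2414/3 = -2405/3 ≈ -801.67)
(m(46) + 1/(-2493 - 534))/(y + t) = ((-6 - 1*46) + 1/(-2493 - 534))/(-2295 - 2405/3) = ((-6 - 46) + 1/(-3027))/(-9290/3) = (-52 - 1/3027)*(-3/9290) = -157405/3027*(-3/9290) = 31481/1874722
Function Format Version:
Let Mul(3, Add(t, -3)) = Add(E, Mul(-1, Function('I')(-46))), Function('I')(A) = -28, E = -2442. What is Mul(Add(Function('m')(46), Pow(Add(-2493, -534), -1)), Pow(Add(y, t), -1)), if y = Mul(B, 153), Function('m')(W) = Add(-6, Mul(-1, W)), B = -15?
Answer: Rational(31481, 1874722) ≈ 0.016792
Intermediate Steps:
y = -2295 (y = Mul(-15, 153) = -2295)
t = Rational(-2405, 3) (t = Add(3, Mul(Rational(1, 3), Add(-2442, Mul(-1, -28)))) = Add(3, Mul(Rational(1, 3), Add(-2442, 28))) = Add(3, Mul(Rational(1, 3), -2414)) = Add(3, Rational(-2414, 3)) = Rational(-2405, 3) ≈ -801.67)
Mul(Add(Function('m')(46), Pow(Add(-2493, -534), -1)), Pow(Add(y, t), -1)) = Mul(Add(Add(-6, Mul(-1, 46)), Pow(Add(-2493, -534), -1)), Pow(Add(-2295, Rational(-2405, 3)), -1)) = Mul(Add(Add(-6, -46), Pow(-3027, -1)), Pow(Rational(-9290, 3), -1)) = Mul(Add(-52, Rational(-1, 3027)), Rational(-3, 9290)) = Mul(Rational(-157405, 3027), Rational(-3, 9290)) = Rational(31481, 1874722)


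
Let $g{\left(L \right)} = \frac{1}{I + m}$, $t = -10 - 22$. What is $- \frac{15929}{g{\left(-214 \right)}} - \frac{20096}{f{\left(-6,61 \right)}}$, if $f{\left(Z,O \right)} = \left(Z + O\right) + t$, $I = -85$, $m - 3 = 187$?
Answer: $- \frac{38488631}{23} \approx -1.6734 \cdot 10^{6}$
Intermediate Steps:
$m = 190$ ($m = 3 + 187 = 190$)
$t = -32$
$f{\left(Z,O \right)} = -32 + O + Z$ ($f{\left(Z,O \right)} = \left(Z + O\right) - 32 = \left(O + Z\right) - 32 = -32 + O + Z$)
$g{\left(L \right)} = \frac{1}{105}$ ($g{\left(L \right)} = \frac{1}{-85 + 190} = \frac{1}{105}$)
$- \frac{15929}{g{\left(-214 \right)}} - \frac{20096}{f{\left(-6,61 \right)}} = - 15929 \frac{1}{\frac{1}{105}} - \frac{20096}{-32 + 61 - 6} = \left(-15929\right) 105 - \frac{20096}{23} = -1672545 - \frac{20096}{23} = - \frac{38488631}{23}$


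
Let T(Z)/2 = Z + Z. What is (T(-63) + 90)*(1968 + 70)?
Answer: -330156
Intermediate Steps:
T(Z) = 4*Z (T(Z) = 2*(Z + Z) = 2*(2*Z) = 4*Z)
(T(-63) + 90)*(1968 + 70) = (4*(-63) + 90)*(1968 + 70) = (-252 + 90)*2038 = -162*2038 = -330156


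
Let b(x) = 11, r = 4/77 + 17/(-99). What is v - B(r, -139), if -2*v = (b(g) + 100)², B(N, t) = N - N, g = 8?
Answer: -12321/2 ≈ -6160.5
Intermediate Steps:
r = -83/693 (r = 4*(1/77) + 17*(-1/99) = 4/77 - 17/99 = -83/693 ≈ -0.11977)
B(N, t) = 0
v = -12321/2 (v = -(11 + 100)²/2 = -½*111² = -½*12321 = -12321/2 ≈ -6160.5)
v - B(r, -139) = -12321/2 - 1*0 = -12321/2 + 0 = -12321/2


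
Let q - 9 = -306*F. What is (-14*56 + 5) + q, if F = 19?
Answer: -6584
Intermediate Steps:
q = -5805 (q = 9 - 306*19 = 9 - 5814 = -5805)
(-14*56 + 5) + q = (-14*56 + 5) - 5805 = (-784 + 5) - 5805 = -779 - 5805 = -6584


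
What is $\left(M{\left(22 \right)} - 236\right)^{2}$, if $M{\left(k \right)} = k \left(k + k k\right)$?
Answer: $118722816$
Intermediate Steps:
$M{\left(k \right)} = k \left(k + k^{2}\right)$
$\left(M{\left(22 \right)} - 236\right)^{2} = \left(22^{2} \left(1 + 22\right) - 236\right)^{2} = \left(484 \cdot 23 - 236\right)^{2} = \left(11132 - 236\right)^{2} = 10896^{2} = 118722816$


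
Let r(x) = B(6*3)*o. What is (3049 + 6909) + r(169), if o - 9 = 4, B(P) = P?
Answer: 10192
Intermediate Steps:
o = 13 (o = 9 + 4 = 13)
r(x) = 234 (r(x) = (6*3)*13 = 18*13 = 234)
(3049 + 6909) + r(169) = (3049 + 6909) + 234 = 9958 + 234 = 10192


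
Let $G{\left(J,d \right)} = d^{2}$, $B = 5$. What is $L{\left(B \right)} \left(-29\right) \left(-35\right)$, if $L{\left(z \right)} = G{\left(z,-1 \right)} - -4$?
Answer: $5075$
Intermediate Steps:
$L{\left(z \right)} = 5$ ($L{\left(z \right)} = \left(-1\right)^{2} - -4 = 1 + 4 = 5$)
$L{\left(B \right)} \left(-29\right) \left(-35\right) = 5 \left(-29\right) \left(-35\right) = \left(-145\right) \left(-35\right) = 5075$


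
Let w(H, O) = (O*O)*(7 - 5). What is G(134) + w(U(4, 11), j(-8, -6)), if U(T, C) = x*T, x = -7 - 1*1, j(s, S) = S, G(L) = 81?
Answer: 153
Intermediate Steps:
x = -8 (x = -7 - 1 = -8)
U(T, C) = -8*T
w(H, O) = 2*O**2 (w(H, O) = O**2*2 = 2*O**2)
G(134) + w(U(4, 11), j(-8, -6)) = 81 + 2*(-6)**2 = 81 + 2*36 = 81 + 72 = 153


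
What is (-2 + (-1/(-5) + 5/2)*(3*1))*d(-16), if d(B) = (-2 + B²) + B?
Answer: 7259/5 ≈ 1451.8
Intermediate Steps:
d(B) = -2 + B + B²
(-2 + (-1/(-5) + 5/2)*(3*1))*d(-16) = (-2 + (-1/(-5) + 5/2)*(3*1))*(-2 - 16 + (-16)²) = (-2 + (-1*(-⅕) + 5*(½))*3)*(-2 - 16 + 256) = (-2 + (⅕ + 5/2)*3)*238 = (-2 + (27/10)*3)*238 = (-2 + 81/10)*238 = (61/10)*238 = 7259/5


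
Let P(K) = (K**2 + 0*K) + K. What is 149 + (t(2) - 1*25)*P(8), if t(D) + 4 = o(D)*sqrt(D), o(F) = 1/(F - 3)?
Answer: -1939 - 72*sqrt(2) ≈ -2040.8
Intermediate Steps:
o(F) = 1/(-3 + F)
t(D) = -4 + sqrt(D)/(-3 + D)
P(K) = K + K**2 (P(K) = (K**2 + 0) + K = K**2 + K = K + K**2)
149 + (t(2) - 1*25)*P(8) = 149 + ((12 + sqrt(2) - 4*2)/(-3 + 2) - 1*25)*(8*(1 + 8)) = 149 + ((12 + sqrt(2) - 8)/(-1) - 25)*(8*9) = 149 + (-(4 + sqrt(2)) - 25)*72 = 149 + ((-4 - sqrt(2)) - 25)*72 = 149 + (-29 - sqrt(2))*72 = 149 + (-2088 - 72*sqrt(2)) = -1939 - 72*sqrt(2)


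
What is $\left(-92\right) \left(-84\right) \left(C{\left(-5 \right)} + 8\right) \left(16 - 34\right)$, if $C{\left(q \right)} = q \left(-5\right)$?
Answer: $-4590432$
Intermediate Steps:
$C{\left(q \right)} = - 5 q$
$\left(-92\right) \left(-84\right) \left(C{\left(-5 \right)} + 8\right) \left(16 - 34\right) = \left(-92\right) \left(-84\right) \left(\left(-5\right) \left(-5\right) + 8\right) \left(16 - 34\right) = 7728 \left(25 + 8\right) \left(-18\right) = 7728 \cdot 33 \left(-18\right) = 7728 \left(-594\right) = -4590432$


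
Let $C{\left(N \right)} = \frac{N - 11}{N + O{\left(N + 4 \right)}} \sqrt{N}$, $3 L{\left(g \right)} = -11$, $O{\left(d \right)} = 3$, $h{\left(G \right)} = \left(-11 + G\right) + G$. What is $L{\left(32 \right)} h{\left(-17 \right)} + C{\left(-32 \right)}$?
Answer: $165 + \frac{172 i \sqrt{2}}{29} \approx 165.0 + 8.3878 i$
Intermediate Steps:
$h{\left(G \right)} = -11 + 2 G$
$L{\left(g \right)} = - \frac{11}{3}$ ($L{\left(g \right)} = \frac{1}{3} \left(-11\right) = - \frac{11}{3}$)
$C{\left(N \right)} = \frac{\sqrt{N} \left(-11 + N\right)}{3 + N}$ ($C{\left(N \right)} = \frac{N - 11}{N + 3} \sqrt{N} = \frac{-11 + N}{3 + N} \sqrt{N} = \frac{\sqrt{N} \left(-11 + N\right)}{3 + N}$)
$L{\left(32 \right)} h{\left(-17 \right)} + C{\left(-32 \right)} = - \frac{11 \left(-11 + 2 \left(-17\right)\right)}{3} + \frac{\sqrt{-32} \left(-11 - 32\right)}{3 - 32} = - \frac{11 \left(-11 - 34\right)}{3} + 4 i \sqrt{2} \frac{1}{-29} \left(-43\right) = \left(- \frac{11}{3}\right) \left(-45\right) + 4 i \sqrt{2} \left(- \frac{1}{29}\right) \left(-43\right) = 165 + \frac{172 i \sqrt{2}}{29}$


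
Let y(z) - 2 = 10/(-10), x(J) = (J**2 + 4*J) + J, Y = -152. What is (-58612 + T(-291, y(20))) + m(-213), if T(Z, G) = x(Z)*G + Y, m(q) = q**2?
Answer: 69831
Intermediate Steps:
x(J) = J**2 + 5*J
y(z) = 1 (y(z) = 2 + 10/(-10) = 2 + 10*(-1/10) = 2 - 1 = 1)
T(Z, G) = -152 + G*Z*(5 + Z) (T(Z, G) = (Z*(5 + Z))*G - 152 = G*Z*(5 + Z) - 152 = -152 + G*Z*(5 + Z))
(-58612 + T(-291, y(20))) + m(-213) = (-58612 + (-152 + 1*(-291)*(5 - 291))) + (-213)**2 = (-58612 + (-152 + 1*(-291)*(-286))) + 45369 = (-58612 + (-152 + 83226)) + 45369 = (-58612 + 83074) + 45369 = 24462 + 45369 = 69831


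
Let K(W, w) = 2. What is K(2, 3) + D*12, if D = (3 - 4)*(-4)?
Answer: 50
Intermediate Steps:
D = 4 (D = -1*(-4) = 4)
K(2, 3) + D*12 = 2 + 4*12 = 2 + 48 = 50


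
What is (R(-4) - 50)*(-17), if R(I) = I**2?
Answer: 578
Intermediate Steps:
(R(-4) - 50)*(-17) = ((-4)**2 - 50)*(-17) = (16 - 50)*(-17) = -34*(-17) = 578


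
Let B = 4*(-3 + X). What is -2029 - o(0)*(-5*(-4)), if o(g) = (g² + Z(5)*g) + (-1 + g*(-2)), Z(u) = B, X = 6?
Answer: -2009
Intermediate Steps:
B = 12 (B = 4*(-3 + 6) = 4*3 = 12)
Z(u) = 12
o(g) = -1 + g² + 10*g (o(g) = (g² + 12*g) + (-1 + g*(-2)) = (g² + 12*g) + (-1 - 2*g) = -1 + g² + 10*g)
-2029 - o(0)*(-5*(-4)) = -2029 - (-1 + 0² + 10*0)*(-5*(-4)) = -2029 - (-1 + 0 + 0)*20 = -2029 - (-1)*20 = -2029 - 1*(-20) = -2029 + 20 = -2009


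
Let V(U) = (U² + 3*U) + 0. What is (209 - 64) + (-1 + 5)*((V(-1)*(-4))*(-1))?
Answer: 113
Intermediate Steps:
V(U) = U² + 3*U
(209 - 64) + (-1 + 5)*((V(-1)*(-4))*(-1)) = (209 - 64) + (-1 + 5)*((-(3 - 1)*(-4))*(-1)) = 145 + 4*((-1*2*(-4))*(-1)) = 145 + 4*(-2*(-4)*(-1)) = 145 + 4*(8*(-1)) = 145 + 4*(-8) = 145 - 32 = 113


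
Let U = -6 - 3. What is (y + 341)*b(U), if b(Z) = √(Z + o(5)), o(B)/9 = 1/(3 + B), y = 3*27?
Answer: 633*I*√14/2 ≈ 1184.2*I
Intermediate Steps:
y = 81
o(B) = 9/(3 + B)
U = -9
b(Z) = √(9/8 + Z) (b(Z) = √(Z + 9/(3 + 5)) = √(Z + 9/8) = √(9/8 + Z))
(y + 341)*b(U) = (81 + 341)*(√(18 + 16*(-9))/4) = 422*(√(18 - 144)/4) = 422*(√(-126)/4) = 422*((3*I*√14)/4) = 422*(3*I*√14/4) = 633*I*√14/2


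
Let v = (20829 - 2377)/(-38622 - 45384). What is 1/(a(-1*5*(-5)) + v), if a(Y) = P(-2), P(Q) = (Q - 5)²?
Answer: 42003/2048921 ≈ 0.020500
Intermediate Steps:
P(Q) = (-5 + Q)²
a(Y) = 49 (a(Y) = (-5 - 2)² = (-7)² = 49)
v = -9226/42003 (v = 18452/(-84006) = 18452*(-1/84006) = -9226/42003 ≈ -0.21965)
1/(a(-1*5*(-5)) + v) = 1/(49 - 9226/42003) = 1/(2048921/42003) = 42003/2048921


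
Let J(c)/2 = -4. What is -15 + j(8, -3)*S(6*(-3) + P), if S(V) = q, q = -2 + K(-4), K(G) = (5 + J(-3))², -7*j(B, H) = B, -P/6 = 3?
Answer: -23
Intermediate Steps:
P = -18 (P = -6*3 = -18)
J(c) = -8 (J(c) = 2*(-4) = -8)
j(B, H) = -B/7
K(G) = 9 (K(G) = (5 - 8)² = (-3)² = 9)
q = 7 (q = -2 + 9 = 7)
S(V) = 7
-15 + j(8, -3)*S(6*(-3) + P) = -15 - ⅐*8*7 = -15 - 8/7*7 = -15 - 8 = -23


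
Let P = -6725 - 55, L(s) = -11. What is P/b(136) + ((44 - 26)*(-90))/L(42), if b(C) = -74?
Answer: 97230/407 ≈ 238.89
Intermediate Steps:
P = -6780
P/b(136) + ((44 - 26)*(-90))/L(42) = -6780/(-74) + ((44 - 26)*(-90))/(-11) = -6780*(-1/74) + (18*(-90))*(-1/11) = 3390/37 - 1620*(-1/11) = 3390/37 + 1620/11 = 97230/407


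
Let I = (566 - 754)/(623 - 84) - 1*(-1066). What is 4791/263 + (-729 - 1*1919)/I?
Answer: 1188255395/75531759 ≈ 15.732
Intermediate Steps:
I = 574386/539 (I = -188/539 + 1066 = 574386/539 ≈ 1065.7)
4791/263 + (-729 - 1*1919)/I = 4791/263 + (-729 - 1*1919)/(574386/539) = 4791*(1/263) + (-729 - 1919)*(539/574386) = 4791/263 - 2648*539/574386 = 4791/263 - 713636/287193 = 1188255395/75531759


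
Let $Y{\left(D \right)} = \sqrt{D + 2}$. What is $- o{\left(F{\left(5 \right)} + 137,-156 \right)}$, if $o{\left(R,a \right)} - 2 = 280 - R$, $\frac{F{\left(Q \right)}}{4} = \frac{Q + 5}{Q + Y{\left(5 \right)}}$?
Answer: $- \frac{1205}{9} - \frac{20 \sqrt{7}}{9} \approx -139.77$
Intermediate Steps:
$Y{\left(D \right)} = \sqrt{2 + D}$
$F{\left(Q \right)} = \frac{4 \left(5 + Q\right)}{Q + \sqrt{7}}$ ($F{\left(Q \right)} = 4 \frac{Q + 5}{Q + \sqrt{2 + 5}} = 4 \frac{5 + Q}{Q + \sqrt{7}} = \frac{4 \left(5 + Q\right)}{Q + \sqrt{7}}$)
$o{\left(R,a \right)} = 282 - R$ ($o{\left(R,a \right)} = 2 - \left(-280 + R\right) = 282 - R$)
$- o{\left(F{\left(5 \right)} + 137,-156 \right)} = - (282 - \left(\frac{4 \left(5 + 5\right)}{5 + \sqrt{7}} + 137\right)) = - (282 - \left(4 \frac{1}{5 + \sqrt{7}} \cdot 10 + 137\right)) = - (282 - \left(\frac{40}{5 + \sqrt{7}} + 137\right)) = - (282 - \left(137 + \frac{40}{5 + \sqrt{7}}\right)) = - (145 - \frac{40}{5 + \sqrt{7}}) = -145 + \frac{40}{5 + \sqrt{7}}$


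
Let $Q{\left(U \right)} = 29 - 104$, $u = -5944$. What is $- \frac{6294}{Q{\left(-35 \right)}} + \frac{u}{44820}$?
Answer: $\frac{4694188}{56025} \approx 83.787$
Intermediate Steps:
$Q{\left(U \right)} = -75$ ($Q{\left(U \right)} = 29 - 104 = -75$)
$- \frac{6294}{Q{\left(-35 \right)}} + \frac{u}{44820} = - \frac{6294}{-75} - \frac{5944}{44820} = \left(-6294\right) \left(- \frac{1}{75}\right) - \frac{1486}{11205} = \frac{2098}{25} - \frac{1486}{11205} = \frac{4694188}{56025}$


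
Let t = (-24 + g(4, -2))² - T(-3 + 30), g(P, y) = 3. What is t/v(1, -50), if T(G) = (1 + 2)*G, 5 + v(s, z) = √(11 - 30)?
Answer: -450/11 - 90*I*√19/11 ≈ -40.909 - 35.664*I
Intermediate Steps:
v(s, z) = -5 + I*√19 (v(s, z) = -5 + √(11 - 30) = -5 + √(-19) = -5 + I*√19)
T(G) = 3*G
t = 360 (t = (-24 + 3)² - 3*(-3 + 30) = (-21)² - 3*27 = 441 - 1*81 = 441 - 81 = 360)
t/v(1, -50) = 360/(-5 + I*√19)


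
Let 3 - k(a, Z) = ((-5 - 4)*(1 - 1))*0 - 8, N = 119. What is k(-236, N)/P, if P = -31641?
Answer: -11/31641 ≈ -0.00034765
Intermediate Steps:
k(a, Z) = 11 (k(a, Z) = 3 - (((-5 - 4)*(1 - 1))*0 - 8) = 3 - (-9*0*0 - 8) = 3 - (0*0 - 8) = 3 - (0 - 8) = 3 - 1*(-8) = 3 + 8 = 11)
k(-236, N)/P = 11/(-31641) = 11*(-1/31641) = -11/31641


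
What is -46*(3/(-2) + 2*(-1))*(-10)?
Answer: -1610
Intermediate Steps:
-46*(3/(-2) + 2*(-1))*(-10) = -46*(3*(-1/2) - 2)*(-10) = -46*(-3/2 - 2)*(-10) = -46*(-7/2)*(-10) = 161*(-10) = -1610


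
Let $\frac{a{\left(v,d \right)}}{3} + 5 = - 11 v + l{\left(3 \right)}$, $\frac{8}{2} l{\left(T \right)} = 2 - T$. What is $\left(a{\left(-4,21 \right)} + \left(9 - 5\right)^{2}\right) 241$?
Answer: $\frac{127489}{4} \approx 31872.0$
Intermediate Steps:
$l{\left(T \right)} = \frac{1}{2} - \frac{T}{4}$ ($l{\left(T \right)} = \frac{2 - T}{4} = \frac{1}{2} - \frac{T}{4}$)
$a{\left(v,d \right)} = - \frac{63}{4} - 33 v$ ($a{\left(v,d \right)} = -15 + 3 \left(- 11 v + \left(\frac{1}{2} - \frac{3}{4}\right)\right) = -15 + 3 \left(- 11 v - \frac{1}{4}\right) = -15 + 3 \left(- \frac{1}{4} - 11 v\right) = -15 - \left(\frac{3}{4} + 33 v\right) = - \frac{63}{4} - 33 v$)
$\left(a{\left(-4,21 \right)} + \left(9 - 5\right)^{2}\right) 241 = \left(\left(- \frac{63}{4} - -132\right) + \left(9 - 5\right)^{2}\right) 241 = \left(\left(- \frac{63}{4} + 132\right) + 4^{2}\right) 241 = \left(\frac{465}{4} + 16\right) 241 = \frac{529}{4} \cdot 241 = \frac{127489}{4}$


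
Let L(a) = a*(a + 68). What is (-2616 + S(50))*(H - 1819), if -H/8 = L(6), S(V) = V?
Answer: 13781986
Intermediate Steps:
L(a) = a*(68 + a)
H = -3552 (H = -48*(68 + 6) = -48*74 = -8*444 = -3552)
(-2616 + S(50))*(H - 1819) = (-2616 + 50)*(-3552 - 1819) = -2566*(-5371) = 13781986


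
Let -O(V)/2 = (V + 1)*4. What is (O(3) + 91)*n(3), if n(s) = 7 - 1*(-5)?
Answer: 708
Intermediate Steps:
O(V) = -8 - 8*V (O(V) = -2*(V + 1)*4 = -2*(1 + V)*4 = -2*(4 + 4*V) = -8 - 8*V)
n(s) = 12 (n(s) = 7 + 5 = 12)
(O(3) + 91)*n(3) = ((-8 - 8*3) + 91)*12 = ((-8 - 24) + 91)*12 = (-32 + 91)*12 = 59*12 = 708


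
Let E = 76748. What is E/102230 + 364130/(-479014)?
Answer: -115410857/12242400305 ≈ -0.0094271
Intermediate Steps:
E/102230 + 364130/(-479014) = 76748/102230 + 364130/(-479014) = 76748*(1/102230) + 364130*(-1/479014) = 38374/51115 - 182065/239507 = -115410857/12242400305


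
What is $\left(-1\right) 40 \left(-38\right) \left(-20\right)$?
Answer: $-30400$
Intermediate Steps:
$\left(-1\right) 40 \left(-38\right) \left(-20\right) = \left(-40\right) \left(-38\right) \left(-20\right) = 1520 \left(-20\right) = -30400$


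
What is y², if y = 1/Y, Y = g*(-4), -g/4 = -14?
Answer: 1/50176 ≈ 1.9930e-5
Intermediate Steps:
g = 56 (g = -4*(-14) = 56)
Y = -224 (Y = 56*(-4) = -224)
y = -1/224 (y = 1/(-224) = -1/224 ≈ -0.0044643)
y² = (-1/224)² = 1/50176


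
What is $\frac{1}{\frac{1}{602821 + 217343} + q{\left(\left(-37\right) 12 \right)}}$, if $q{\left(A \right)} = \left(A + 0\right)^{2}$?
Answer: $\frac{820164}{161683850305} \approx 5.0726 \cdot 10^{-6}$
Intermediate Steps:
$q{\left(A \right)} = A^{2}$
$\frac{1}{\frac{1}{602821 + 217343} + q{\left(\left(-37\right) 12 \right)}} = \frac{1}{\frac{1}{602821 + 217343} + \left(\left(-37\right) 12\right)^{2}} = \frac{1}{\frac{1}{820164} + \left(-444\right)^{2}} = \frac{1}{\frac{1}{820164} + 197136} = \frac{1}{\frac{161683850305}{820164}} = \frac{820164}{161683850305}$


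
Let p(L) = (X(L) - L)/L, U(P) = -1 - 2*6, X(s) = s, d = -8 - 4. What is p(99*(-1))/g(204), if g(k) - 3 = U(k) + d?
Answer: 0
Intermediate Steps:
d = -12
U(P) = -13 (U(P) = -1 - 12 = -13)
p(L) = 0 (p(L) = (L - L)/L = 0/L = 0)
g(k) = -22 (g(k) = 3 + (-13 - 12) = 3 - 25 = -22)
p(99*(-1))/g(204) = 0/(-22) = 0*(-1/22) = 0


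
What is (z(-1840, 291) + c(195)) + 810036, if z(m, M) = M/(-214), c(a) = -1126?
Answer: 173106449/214 ≈ 8.0891e+5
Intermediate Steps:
z(m, M) = -M/214 (z(m, M) = M*(-1/214) = -M/214)
(z(-1840, 291) + c(195)) + 810036 = (-1/214*291 - 1126) + 810036 = (-291/214 - 1126) + 810036 = -241255/214 + 810036 = 173106449/214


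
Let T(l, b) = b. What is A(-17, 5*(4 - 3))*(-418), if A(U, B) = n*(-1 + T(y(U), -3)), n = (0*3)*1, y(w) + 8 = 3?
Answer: 0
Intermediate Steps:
y(w) = -5 (y(w) = -8 + 3 = -5)
n = 0 (n = 0*1 = 0)
A(U, B) = 0 (A(U, B) = 0*(-1 - 3) = 0*(-4) = 0)
A(-17, 5*(4 - 3))*(-418) = 0*(-418) = 0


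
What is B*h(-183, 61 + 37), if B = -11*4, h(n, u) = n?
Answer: 8052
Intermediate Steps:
B = -44
B*h(-183, 61 + 37) = -44*(-183) = 8052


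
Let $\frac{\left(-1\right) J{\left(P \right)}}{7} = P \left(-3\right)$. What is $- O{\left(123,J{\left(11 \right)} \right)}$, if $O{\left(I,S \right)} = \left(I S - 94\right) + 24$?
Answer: $-28343$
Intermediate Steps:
$J{\left(P \right)} = 21 P$ ($J{\left(P \right)} = - 7 P \left(-3\right) = - 7 \left(- 3 P\right) = 21 P$)
$O{\left(I,S \right)} = -70 + I S$ ($O{\left(I,S \right)} = \left(-94 + I S\right) + 24 = -70 + I S$)
$- O{\left(123,J{\left(11 \right)} \right)} = - (-70 + 123 \cdot 21 \cdot 11) = - (-70 + 123 \cdot 231) = - (-70 + 28413) = \left(-1\right) 28343 = -28343$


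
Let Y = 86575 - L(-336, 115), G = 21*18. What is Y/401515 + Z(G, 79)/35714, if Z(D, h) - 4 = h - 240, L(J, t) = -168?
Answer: 3034901647/14339706710 ≈ 0.21164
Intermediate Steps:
G = 378
Z(D, h) = -236 + h (Z(D, h) = 4 + (h - 240) = 4 + (-240 + h) = -236 + h)
Y = 86743 (Y = 86575 - 1*(-168) = 86575 + 168 = 86743)
Y/401515 + Z(G, 79)/35714 = 86743/401515 + (-236 + 79)/35714 = 86743*(1/401515) - 157*1/35714 = 86743/401515 - 157/35714 = 3034901647/14339706710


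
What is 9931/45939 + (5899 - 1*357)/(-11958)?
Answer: -22639840/91556427 ≈ -0.24728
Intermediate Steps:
9931/45939 + (5899 - 1*357)/(-11958) = 9931*(1/45939) + (5899 - 357)*(-1/11958) = 9931/45939 + 5542*(-1/11958) = 9931/45939 - 2771/5979 = -22639840/91556427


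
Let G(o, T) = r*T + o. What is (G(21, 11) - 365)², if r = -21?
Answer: 330625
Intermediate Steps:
G(o, T) = o - 21*T (G(o, T) = -21*T + o = o - 21*T)
(G(21, 11) - 365)² = ((21 - 21*11) - 365)² = ((21 - 231) - 365)² = (-210 - 365)² = (-575)² = 330625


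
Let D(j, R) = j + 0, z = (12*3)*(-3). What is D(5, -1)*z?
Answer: -540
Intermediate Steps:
z = -108 (z = 36*(-3) = -108)
D(j, R) = j
D(5, -1)*z = 5*(-108) = -540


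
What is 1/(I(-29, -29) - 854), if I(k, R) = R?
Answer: -1/883 ≈ -0.0011325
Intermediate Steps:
1/(I(-29, -29) - 854) = 1/(-29 - 854) = 1/(-883) = -1/883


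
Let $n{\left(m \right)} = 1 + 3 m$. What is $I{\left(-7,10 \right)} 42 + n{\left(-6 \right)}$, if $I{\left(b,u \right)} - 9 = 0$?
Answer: $361$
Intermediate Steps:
$I{\left(b,u \right)} = 9$ ($I{\left(b,u \right)} = 9 + 0 = 9$)
$I{\left(-7,10 \right)} 42 + n{\left(-6 \right)} = 9 \cdot 42 + \left(1 + 3 \left(-6\right)\right) = 378 + \left(1 - 18\right) = 378 - 17 = 361$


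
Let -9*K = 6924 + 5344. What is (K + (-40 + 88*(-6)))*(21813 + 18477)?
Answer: -233413400/3 ≈ -7.7804e+7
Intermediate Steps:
K = -12268/9 (K = -(6924 + 5344)/9 = -⅑*12268 = -12268/9 ≈ -1363.1)
(K + (-40 + 88*(-6)))*(21813 + 18477) = (-12268/9 + (-40 + 88*(-6)))*(21813 + 18477) = (-12268/9 + (-40 - 528))*40290 = (-12268/9 - 568)*40290 = -17380/9*40290 = -233413400/3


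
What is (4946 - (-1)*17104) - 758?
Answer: 21292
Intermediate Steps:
(4946 - (-1)*17104) - 758 = (4946 - 1*(-17104)) - 758 = (4946 + 17104) - 758 = 22050 - 758 = 21292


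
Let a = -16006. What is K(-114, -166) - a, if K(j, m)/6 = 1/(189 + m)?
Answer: 368144/23 ≈ 16006.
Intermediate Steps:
K(j, m) = 6/(189 + m)
K(-114, -166) - a = 6/(189 - 166) - 1*(-16006) = 6/23 + 16006 = 368144/23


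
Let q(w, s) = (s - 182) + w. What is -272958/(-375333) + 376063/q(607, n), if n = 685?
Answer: 6735801779/19839030 ≈ 339.52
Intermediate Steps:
q(w, s) = -182 + s + w (q(w, s) = (-182 + s) + w = -182 + s + w)
-272958/(-375333) + 376063/q(607, n) = -272958/(-375333) + 376063/(-182 + 685 + 607) = -272958*(-1/375333) + 376063/1110 = 12998/17873 + 376063*(1/1110) = 12998/17873 + 376063/1110 = 6735801779/19839030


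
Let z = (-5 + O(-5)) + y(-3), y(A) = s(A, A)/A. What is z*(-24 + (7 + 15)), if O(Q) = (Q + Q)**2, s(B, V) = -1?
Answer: -572/3 ≈ -190.67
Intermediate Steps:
O(Q) = 4*Q**2 (O(Q) = (2*Q)**2 = 4*Q**2)
y(A) = -1/A
z = 286/3 (z = (-5 + 4*(-5)**2) - 1/(-3) = (-5 + 4*25) - 1*(-1/3) = (-5 + 100) + 1/3 = 95 + 1/3 = 286/3 ≈ 95.333)
z*(-24 + (7 + 15)) = 286*(-24 + (7 + 15))/3 = 286*(-24 + 22)/3 = (286/3)*(-2) = -572/3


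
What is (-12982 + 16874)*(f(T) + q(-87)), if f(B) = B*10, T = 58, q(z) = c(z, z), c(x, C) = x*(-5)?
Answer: 3950380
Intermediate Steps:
c(x, C) = -5*x
q(z) = -5*z
f(B) = 10*B
(-12982 + 16874)*(f(T) + q(-87)) = (-12982 + 16874)*(10*58 - 5*(-87)) = 3892*(580 + 435) = 3892*1015 = 3950380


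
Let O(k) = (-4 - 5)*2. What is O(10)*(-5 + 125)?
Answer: -2160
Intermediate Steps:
O(k) = -18 (O(k) = -9*2 = -18)
O(10)*(-5 + 125) = -18*(-5 + 125) = -18*120 = -2160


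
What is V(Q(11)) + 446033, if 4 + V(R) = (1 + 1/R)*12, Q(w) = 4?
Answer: 446044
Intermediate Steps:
V(R) = 8 + 12/R (V(R) = -4 + (1 + 1/R)*12 = -4 + (12 + 12/R) = 8 + 12/R)
V(Q(11)) + 446033 = (8 + 12/4) + 446033 = (8 + 12*(1/4)) + 446033 = (8 + 3) + 446033 = 11 + 446033 = 446044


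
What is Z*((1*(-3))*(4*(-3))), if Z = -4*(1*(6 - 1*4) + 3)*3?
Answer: -2160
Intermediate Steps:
Z = -60 (Z = -4*(1*(6 - 4) + 3)*3 = -4*(1*2 + 3)*3 = -4*(2 + 3)*3 = -4*5*3 = -20*3 = -60)
Z*((1*(-3))*(4*(-3))) = -60*1*(-3)*4*(-3) = -(-180)*(-12) = -60*36 = -2160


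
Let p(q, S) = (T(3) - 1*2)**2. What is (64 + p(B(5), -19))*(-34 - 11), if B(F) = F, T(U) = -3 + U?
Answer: -3060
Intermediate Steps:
p(q, S) = 4 (p(q, S) = ((-3 + 3) - 1*2)**2 = (0 - 2)**2 = (-2)**2 = 4)
(64 + p(B(5), -19))*(-34 - 11) = (64 + 4)*(-34 - 11) = 68*(-45) = -3060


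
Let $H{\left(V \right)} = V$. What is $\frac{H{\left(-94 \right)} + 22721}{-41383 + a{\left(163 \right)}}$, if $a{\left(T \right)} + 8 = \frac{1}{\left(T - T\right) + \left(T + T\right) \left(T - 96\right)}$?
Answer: $- \frac{494218934}{904062221} \approx -0.54667$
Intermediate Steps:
$a{\left(T \right)} = -8 + \frac{1}{2 T \left(-96 + T\right)}$ ($a{\left(T \right)} = -8 + \frac{1}{\left(T - T\right) + \left(T + T\right) \left(T - 96\right)} = -8 + \frac{1}{0 + 2 T \left(-96 + T\right)} = -8 + \frac{1}{2 T \left(-96 + T\right)}$)
$\frac{H{\left(-94 \right)} + 22721}{-41383 + a{\left(163 \right)}} = \frac{-94 + 22721}{-41383 + \frac{1 - 16 \cdot 163^{2} + 1536 \cdot 163}{2 \cdot 163 \left(-96 + 163\right)}} = \frac{22627}{-41383 + \frac{1}{2} \cdot \frac{1}{163} \cdot \frac{1}{67} \left(1 - 425104 + 250368\right)} = \frac{22627}{-41383 + \frac{1}{2} \cdot \frac{1}{163} \cdot \frac{1}{67} \left(-174735\right)} = \frac{22627}{-41383 - \frac{174735}{21842}} = \frac{22627}{- \frac{904062221}{21842}} = 22627 \left(- \frac{21842}{904062221}\right) = - \frac{494218934}{904062221}$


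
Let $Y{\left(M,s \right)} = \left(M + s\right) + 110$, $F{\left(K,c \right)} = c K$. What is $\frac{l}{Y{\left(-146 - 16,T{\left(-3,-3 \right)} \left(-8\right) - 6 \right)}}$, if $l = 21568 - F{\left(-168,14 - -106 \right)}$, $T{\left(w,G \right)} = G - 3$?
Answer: $- \frac{20864}{5} \approx -4172.8$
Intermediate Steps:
$F{\left(K,c \right)} = K c$
$T{\left(w,G \right)} = -3 + G$
$Y{\left(M,s \right)} = 110 + M + s$
$l = 41728$ ($l = 21568 - - 168 \left(14 - -106\right) = 21568 - - 168 \left(14 + 106\right) = 21568 - \left(-168\right) 120 = 21568 - -20160 = 21568 + 20160 = 41728$)
$\frac{l}{Y{\left(-146 - 16,T{\left(-3,-3 \right)} \left(-8\right) - 6 \right)}} = \frac{41728}{110 - 162 - \left(6 - \left(-3 - 3\right) \left(-8\right)\right)} = \frac{41728}{110 - 162 - -42} = \frac{41728}{110 - 162 + \left(48 - 6\right)} = \frac{41728}{110 - 162 + 42} = \frac{41728}{-10} = 41728 \left(- \frac{1}{10}\right) = - \frac{20864}{5}$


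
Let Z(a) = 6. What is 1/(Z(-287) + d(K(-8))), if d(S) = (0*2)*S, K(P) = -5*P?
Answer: ⅙ ≈ 0.16667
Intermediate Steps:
d(S) = 0 (d(S) = 0*S = 0)
1/(Z(-287) + d(K(-8))) = 1/(6 + 0) = 1/6 = ⅙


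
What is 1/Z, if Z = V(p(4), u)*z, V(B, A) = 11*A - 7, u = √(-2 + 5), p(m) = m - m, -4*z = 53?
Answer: -14/8321 - 22*√3/8321 ≈ -0.0062619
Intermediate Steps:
z = -53/4 (z = -¼*53 = -53/4 ≈ -13.250)
p(m) = 0
u = √3 ≈ 1.7320
V(B, A) = -7 + 11*A
Z = 371/4 - 583*√3/4 (Z = (-7 + 11*√3)*(-53/4) = 371/4 - 583*√3/4 ≈ -159.70)
1/Z = 1/(371/4 - 583*√3/4)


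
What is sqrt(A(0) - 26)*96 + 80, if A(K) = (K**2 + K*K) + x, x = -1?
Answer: 80 + 288*I*sqrt(3) ≈ 80.0 + 498.83*I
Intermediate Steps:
A(K) = -1 + 2*K**2 (A(K) = (K**2 + K*K) - 1 = (K**2 + K**2) - 1 = 2*K**2 - 1 = -1 + 2*K**2)
sqrt(A(0) - 26)*96 + 80 = sqrt((-1 + 2*0**2) - 26)*96 + 80 = sqrt((-1 + 2*0) - 26)*96 + 80 = sqrt((-1 + 0) - 26)*96 + 80 = sqrt(-1 - 26)*96 + 80 = sqrt(-27)*96 + 80 = (3*I*sqrt(3))*96 + 80 = 288*I*sqrt(3) + 80 = 80 + 288*I*sqrt(3)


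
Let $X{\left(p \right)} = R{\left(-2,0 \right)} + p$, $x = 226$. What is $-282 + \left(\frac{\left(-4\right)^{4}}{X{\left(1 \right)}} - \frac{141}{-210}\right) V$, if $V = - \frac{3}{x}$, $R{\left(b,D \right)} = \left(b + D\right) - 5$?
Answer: $- \frac{4452421}{15820} \approx -281.44$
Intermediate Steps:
$R{\left(b,D \right)} = -5 + D + b$ ($R{\left(b,D \right)} = \left(D + b\right) - 5 = -5 + D + b$)
$V = - \frac{3}{226} \approx -0.013274$
$X{\left(p \right)} = -7 + p$ ($X{\left(p \right)} = \left(-5 + 0 - 2\right) + p = -7 + p$)
$-282 + \left(\frac{\left(-4\right)^{4}}{X{\left(1 \right)}} - \frac{141}{-210}\right) V = -282 + \left(\frac{\left(-4\right)^{4}}{-7 + 1} - \frac{141}{-210}\right) \left(- \frac{3}{226}\right) = -282 + \left(\frac{256}{-6} - - \frac{47}{70}\right) \left(- \frac{3}{226}\right) = -282 + \left(256 \left(- \frac{1}{6}\right) + \frac{47}{70}\right) \left(- \frac{3}{226}\right) = -282 + \left(- \frac{128}{3} + \frac{47}{70}\right) \left(- \frac{3}{226}\right) = -282 - - \frac{8819}{15820} = -282 + \frac{8819}{15820} = - \frac{4452421}{15820}$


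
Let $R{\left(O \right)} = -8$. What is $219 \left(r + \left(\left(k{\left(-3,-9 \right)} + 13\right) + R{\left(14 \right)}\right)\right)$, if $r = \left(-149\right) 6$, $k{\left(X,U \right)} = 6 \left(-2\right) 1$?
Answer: $-197319$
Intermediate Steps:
$k{\left(X,U \right)} = -12$ ($k{\left(X,U \right)} = \left(-12\right) 1 = -12$)
$r = -894$
$219 \left(r + \left(\left(k{\left(-3,-9 \right)} + 13\right) + R{\left(14 \right)}\right)\right) = 219 \left(-894 + \left(\left(-12 + 13\right) - 8\right)\right) = 219 \left(-894 + \left(1 - 8\right)\right) = 219 \left(-894 - 7\right) = 219 \left(-901\right) = -197319$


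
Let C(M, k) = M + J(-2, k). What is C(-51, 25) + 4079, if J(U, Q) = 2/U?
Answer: 4027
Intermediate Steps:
C(M, k) = -1 + M (C(M, k) = M + 2/(-2) = M + 2*(-½) = M - 1 = -1 + M)
C(-51, 25) + 4079 = (-1 - 51) + 4079 = -52 + 4079 = 4027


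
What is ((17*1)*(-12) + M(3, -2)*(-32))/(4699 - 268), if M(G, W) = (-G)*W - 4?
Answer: -268/4431 ≈ -0.060483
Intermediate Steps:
M(G, W) = -4 - G*W (M(G, W) = -G*W - 4 = -4 - G*W)
((17*1)*(-12) + M(3, -2)*(-32))/(4699 - 268) = ((17*1)*(-12) + (-4 - 1*3*(-2))*(-32))/(4699 - 268) = (17*(-12) + (-4 + 6)*(-32))/4431 = (-204 + 2*(-32))*(1/4431) = (-204 - 64)*(1/4431) = -268*1/4431 = -268/4431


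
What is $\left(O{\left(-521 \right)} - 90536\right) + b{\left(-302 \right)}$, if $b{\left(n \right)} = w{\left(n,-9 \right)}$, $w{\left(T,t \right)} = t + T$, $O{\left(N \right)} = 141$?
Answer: $-90706$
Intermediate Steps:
$w{\left(T,t \right)} = T + t$
$b{\left(n \right)} = -9 + n$ ($b{\left(n \right)} = n - 9 = -9 + n$)
$\left(O{\left(-521 \right)} - 90536\right) + b{\left(-302 \right)} = \left(141 - 90536\right) - 311 = -90395 - 311 = -90706$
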